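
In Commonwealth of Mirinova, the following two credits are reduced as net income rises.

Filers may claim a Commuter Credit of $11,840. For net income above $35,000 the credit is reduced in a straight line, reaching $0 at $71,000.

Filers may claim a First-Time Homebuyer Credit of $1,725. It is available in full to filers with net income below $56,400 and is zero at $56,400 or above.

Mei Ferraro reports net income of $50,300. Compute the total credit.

$8,533

Commuter Credit: $50,300 is $15,300 into a $36,000 phase-out range, leaving 20,700/36,000 of the credit: $11,840 × 20,700/36,000 = $6,808.
First-Time Homebuyer Credit: $50,300 is below the $56,400 cutoff, so the full $1,725 applies.
Total: $6,808 + $1,725 = $8,533.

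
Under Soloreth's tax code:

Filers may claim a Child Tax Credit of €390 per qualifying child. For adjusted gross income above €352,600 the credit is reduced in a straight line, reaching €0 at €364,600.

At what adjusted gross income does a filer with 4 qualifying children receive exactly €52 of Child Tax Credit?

€364,200

Full credit = 4 × €390 = €1,560.
€52 is 52/1,560 of the full €1,560, so 1,508/1,560 of the €12,000 range has been used: income = €352,600 + €12,000 × 1,508/1,560 = €364,200.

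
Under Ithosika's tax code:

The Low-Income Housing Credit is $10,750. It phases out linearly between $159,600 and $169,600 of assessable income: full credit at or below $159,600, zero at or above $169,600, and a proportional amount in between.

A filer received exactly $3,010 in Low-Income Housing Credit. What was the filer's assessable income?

$166,800

$3,010 is 3,010/10,750 of the full $10,750, so 7,740/10,750 of the $10,000 range has been used: income = $159,600 + $10,000 × 7,740/10,750 = $166,800.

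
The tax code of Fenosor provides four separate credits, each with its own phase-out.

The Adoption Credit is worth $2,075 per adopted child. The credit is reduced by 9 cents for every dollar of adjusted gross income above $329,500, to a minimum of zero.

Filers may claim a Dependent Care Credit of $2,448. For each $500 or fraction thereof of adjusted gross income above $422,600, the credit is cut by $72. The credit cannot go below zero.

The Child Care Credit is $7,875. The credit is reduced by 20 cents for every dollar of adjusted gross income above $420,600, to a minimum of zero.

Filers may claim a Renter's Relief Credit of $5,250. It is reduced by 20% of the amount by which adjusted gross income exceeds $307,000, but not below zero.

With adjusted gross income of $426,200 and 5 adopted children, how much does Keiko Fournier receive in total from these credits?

Adoption Credit: base = 5 × $2,075 = $10,375. 9% of the $96,700 excess over $329,500 is $8,703; credit = $10,375 − $8,703 = $1,672.
Dependent Care Credit: income exceeds $422,600 by $3,600, which is 8 full-or-partial $500 increments; reduction = 8 × $72 = $576, leaving $1,872.
Child Care Credit: 20% of the $5,600 excess over $420,600 is $1,120; credit = $7,875 − $1,120 = $6,755.
Renter's Relief Credit: 20% of the $119,200 excess over $307,000 is $23,840 ≥ base, so the credit is $0.
Total: $1,672 + $1,872 + $6,755 + $0 = $10,299.

$10,299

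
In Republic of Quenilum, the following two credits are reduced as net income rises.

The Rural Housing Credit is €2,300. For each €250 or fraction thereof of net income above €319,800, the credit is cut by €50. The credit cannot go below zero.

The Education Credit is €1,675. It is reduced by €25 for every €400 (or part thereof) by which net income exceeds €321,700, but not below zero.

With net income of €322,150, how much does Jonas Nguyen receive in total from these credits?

Rural Housing Credit: income exceeds €319,800 by €2,350, which is 10 full-or-partial €250 increments; reduction = 10 × €50 = €500, leaving €1,800.
Education Credit: income exceeds €321,700 by €450, which is 2 full-or-partial €400 increments; reduction = 2 × €25 = €50, leaving €1,625.
Total: €1,800 + €1,625 = €3,425.

€3,425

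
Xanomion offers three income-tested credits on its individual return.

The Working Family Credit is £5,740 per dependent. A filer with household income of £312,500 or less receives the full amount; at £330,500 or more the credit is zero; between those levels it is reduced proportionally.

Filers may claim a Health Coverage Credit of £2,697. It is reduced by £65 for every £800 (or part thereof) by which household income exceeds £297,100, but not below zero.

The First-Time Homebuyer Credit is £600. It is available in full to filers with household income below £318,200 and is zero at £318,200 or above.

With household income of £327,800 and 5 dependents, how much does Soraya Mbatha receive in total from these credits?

£4,467

Working Family Credit: base = 5 × £5,740 = £28,700. £327,800 is £15,300 into a £18,000 phase-out range, leaving 2,700/18,000 of the credit: £28,700 × 2,700/18,000 = £4,305.
Health Coverage Credit: income exceeds £297,100 by £30,700, which is 39 full-or-partial £800 increments; reduction = 39 × £65 = £2,535, leaving £162.
First-Time Homebuyer Credit: £327,800 meets or exceeds the £318,200 cutoff, so the credit is £0.
Total: £4,305 + £162 + £0 = £4,467.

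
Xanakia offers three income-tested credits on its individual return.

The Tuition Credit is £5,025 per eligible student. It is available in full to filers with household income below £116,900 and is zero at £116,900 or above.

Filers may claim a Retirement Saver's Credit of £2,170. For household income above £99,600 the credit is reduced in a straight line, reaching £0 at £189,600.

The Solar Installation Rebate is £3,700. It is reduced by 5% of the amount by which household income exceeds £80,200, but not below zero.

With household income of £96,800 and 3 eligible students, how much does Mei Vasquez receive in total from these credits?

£20,115

Tuition Credit: base = 3 × £5,025 = £15,075. £96,800 is below the £116,900 cutoff, so the full £15,075 applies.
Retirement Saver's Credit: £96,800 is at or below the £99,600 threshold, so the full £2,170 applies.
Solar Installation Rebate: 5% of the £16,600 excess over £80,200 is £830; credit = £3,700 − £830 = £2,870.
Total: £15,075 + £2,170 + £2,870 = £20,115.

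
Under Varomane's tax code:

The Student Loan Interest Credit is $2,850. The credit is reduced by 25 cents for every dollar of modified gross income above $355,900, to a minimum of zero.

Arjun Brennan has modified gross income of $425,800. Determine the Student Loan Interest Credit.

Student Loan Interest Credit: 25% of the $69,900 excess over $355,900 is $17,475 ≥ base, so the credit is $0.

$0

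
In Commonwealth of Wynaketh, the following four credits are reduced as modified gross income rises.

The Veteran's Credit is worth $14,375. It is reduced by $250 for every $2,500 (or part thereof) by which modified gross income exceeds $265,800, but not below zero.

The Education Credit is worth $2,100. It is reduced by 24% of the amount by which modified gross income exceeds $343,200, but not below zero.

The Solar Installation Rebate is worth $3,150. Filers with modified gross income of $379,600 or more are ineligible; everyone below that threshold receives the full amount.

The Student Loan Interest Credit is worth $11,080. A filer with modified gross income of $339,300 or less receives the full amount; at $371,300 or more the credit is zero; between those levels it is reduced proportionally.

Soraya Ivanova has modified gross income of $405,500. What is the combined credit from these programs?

$375

Veteran's Credit: income exceeds $265,800 by $139,700, which is 56 full-or-partial $2,500 increments; reduction = 56 × $250 = $14,000, leaving $375.
Education Credit: 24% of the $62,300 excess over $343,200 is $14,952 ≥ base, so the credit is $0.
Solar Installation Rebate: $405,500 meets or exceeds the $379,600 cutoff, so the credit is $0.
Student Loan Interest Credit: $405,500 is at or above $371,300, so the credit is $0.
Total: $375 + $0 + $0 + $0 = $375.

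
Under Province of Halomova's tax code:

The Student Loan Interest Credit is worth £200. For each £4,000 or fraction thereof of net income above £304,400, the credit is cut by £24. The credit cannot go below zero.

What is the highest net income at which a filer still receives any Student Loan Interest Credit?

£336,400

After 8 increments the reduction is 8 × £24 = £192, leaving £8; one more increment wipes it out. Increment 8 ends at excess 8 × £4,000 = £32,000, so the highest qualifying income is £304,400 + £32,000 = £336,400.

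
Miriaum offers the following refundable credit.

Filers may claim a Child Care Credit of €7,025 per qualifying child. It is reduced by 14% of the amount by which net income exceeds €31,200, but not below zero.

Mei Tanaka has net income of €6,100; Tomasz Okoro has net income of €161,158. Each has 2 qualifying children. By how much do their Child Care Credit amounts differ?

Mei (€6,100): Child Care Credit: base = 2 × €7,025 = €14,050. €6,100 is at or below the €31,200 threshold, so the full €14,050 applies.
Tomasz (€161,158): Child Care Credit: base = 2 × €7,025 = €14,050. 14% of the €129,958 excess over €31,200 is €18,194.12 ≥ base, so the credit is €0.
Difference: |€14,050 − €0| = €14,050.

€14,050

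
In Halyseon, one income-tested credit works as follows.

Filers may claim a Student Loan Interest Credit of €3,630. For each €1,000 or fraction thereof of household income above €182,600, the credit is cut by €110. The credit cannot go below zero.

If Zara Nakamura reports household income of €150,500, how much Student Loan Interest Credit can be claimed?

€3,630

Student Loan Interest Credit: €150,500 is at or below the €182,600 threshold, so the full €3,630 applies.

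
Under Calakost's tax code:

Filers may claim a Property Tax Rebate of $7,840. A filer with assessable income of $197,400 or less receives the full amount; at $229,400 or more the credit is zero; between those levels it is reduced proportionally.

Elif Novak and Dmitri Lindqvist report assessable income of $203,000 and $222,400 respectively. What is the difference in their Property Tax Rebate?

$4,753

Elif ($203,000): Property Tax Rebate: $203,000 is $5,600 into a $32,000 phase-out range, leaving 26,400/32,000 of the credit: $7,840 × 26,400/32,000 = $6,468.
Dmitri ($222,400): Property Tax Rebate: $222,400 is $25,000 into a $32,000 phase-out range, leaving 7,000/32,000 of the credit: $7,840 × 7,000/32,000 = $1,715.
Difference: |$6,468 − $1,715| = $4,753.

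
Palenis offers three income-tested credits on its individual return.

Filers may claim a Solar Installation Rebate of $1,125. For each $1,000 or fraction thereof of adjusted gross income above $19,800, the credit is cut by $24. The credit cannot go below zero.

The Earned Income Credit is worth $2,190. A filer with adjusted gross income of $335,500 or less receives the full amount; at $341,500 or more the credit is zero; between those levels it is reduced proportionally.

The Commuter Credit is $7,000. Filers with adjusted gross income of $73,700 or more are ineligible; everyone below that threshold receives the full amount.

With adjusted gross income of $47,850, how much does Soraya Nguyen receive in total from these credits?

Solar Installation Rebate: income exceeds $19,800 by $28,050, which is 29 full-or-partial $1,000 increments; reduction = 29 × $24 = $696, leaving $429.
Earned Income Credit: $47,850 is at or below the $335,500 threshold, so the full $2,190 applies.
Commuter Credit: $47,850 is below the $73,700 cutoff, so the full $7,000 applies.
Total: $429 + $2,190 + $7,000 = $9,619.

$9,619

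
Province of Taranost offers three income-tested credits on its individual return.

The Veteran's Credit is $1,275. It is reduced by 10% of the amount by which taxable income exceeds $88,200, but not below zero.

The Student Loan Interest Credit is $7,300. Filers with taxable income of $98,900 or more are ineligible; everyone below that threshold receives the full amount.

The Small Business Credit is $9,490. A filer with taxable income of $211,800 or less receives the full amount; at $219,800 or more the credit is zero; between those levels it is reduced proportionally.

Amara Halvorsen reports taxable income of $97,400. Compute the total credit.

$17,145

Veteran's Credit: 10% of the $9,200 excess over $88,200 is $920; credit = $1,275 − $920 = $355.
Student Loan Interest Credit: $97,400 is below the $98,900 cutoff, so the full $7,300 applies.
Small Business Credit: $97,400 is at or below the $211,800 threshold, so the full $9,490 applies.
Total: $355 + $7,300 + $9,490 = $17,145.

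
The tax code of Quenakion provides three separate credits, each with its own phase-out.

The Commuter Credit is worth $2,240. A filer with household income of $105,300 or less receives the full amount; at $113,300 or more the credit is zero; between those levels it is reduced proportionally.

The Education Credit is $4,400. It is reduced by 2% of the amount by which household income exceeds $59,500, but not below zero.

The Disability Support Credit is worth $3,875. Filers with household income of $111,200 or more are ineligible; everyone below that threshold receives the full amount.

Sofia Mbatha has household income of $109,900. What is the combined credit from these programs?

$8,219

Commuter Credit: $109,900 is $4,600 into a $8,000 phase-out range, leaving 3,400/8,000 of the credit: $2,240 × 3,400/8,000 = $952.
Education Credit: 2% of the $50,400 excess over $59,500 is $1,008; credit = $4,400 − $1,008 = $3,392.
Disability Support Credit: $109,900 is below the $111,200 cutoff, so the full $3,875 applies.
Total: $952 + $3,392 + $3,875 = $8,219.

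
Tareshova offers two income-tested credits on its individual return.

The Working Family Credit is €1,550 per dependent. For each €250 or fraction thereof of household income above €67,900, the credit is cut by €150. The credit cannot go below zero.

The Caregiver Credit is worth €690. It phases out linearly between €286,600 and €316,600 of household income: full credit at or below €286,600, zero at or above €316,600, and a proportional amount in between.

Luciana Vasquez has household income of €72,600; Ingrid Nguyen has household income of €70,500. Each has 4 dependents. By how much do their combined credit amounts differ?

€1,200

Luciana (€72,600): Working Family Credit: base = 4 × €1,550 = €6,200. income exceeds €67,900 by €4,700, which is 19 full-or-partial €250 increments; reduction = 19 × €150 = €2,850, leaving €3,350. Caregiver Credit: €72,600 is at or below the €286,600 threshold, so the full €690 applies. total €3,350 + €690 = €4,040
Ingrid (€70,500): Working Family Credit: base = 4 × €1,550 = €6,200. income exceeds €67,900 by €2,600, which is 11 full-or-partial €250 increments; reduction = 11 × €150 = €1,650, leaving €4,550. Caregiver Credit: €70,500 is at or below the €286,600 threshold, so the full €690 applies. total €4,550 + €690 = €5,240
Difference: |€4,040 − €5,240| = €1,200.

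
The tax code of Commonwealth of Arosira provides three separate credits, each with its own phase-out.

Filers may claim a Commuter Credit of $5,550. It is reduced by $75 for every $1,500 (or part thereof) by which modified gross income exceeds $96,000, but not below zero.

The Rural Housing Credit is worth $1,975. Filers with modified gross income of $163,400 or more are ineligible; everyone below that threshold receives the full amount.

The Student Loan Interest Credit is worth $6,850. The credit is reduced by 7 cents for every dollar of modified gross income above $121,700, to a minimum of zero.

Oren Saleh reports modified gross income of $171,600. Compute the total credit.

Commuter Credit: income exceeds $96,000 by $75,600, which is 51 full-or-partial $1,500 increments; reduction = 51 × $75 = $3,825, leaving $1,725.
Rural Housing Credit: $171,600 meets or exceeds the $163,400 cutoff, so the credit is $0.
Student Loan Interest Credit: 7% of the $49,900 excess over $121,700 is $3,493; credit = $6,850 − $3,493 = $3,357.
Total: $1,725 + $0 + $3,357 = $5,082.

$5,082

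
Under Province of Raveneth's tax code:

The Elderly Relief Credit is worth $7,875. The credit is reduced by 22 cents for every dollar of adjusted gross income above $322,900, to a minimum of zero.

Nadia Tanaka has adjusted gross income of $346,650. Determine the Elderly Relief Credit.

Elderly Relief Credit: 22% of the $23,750 excess over $322,900 is $5,225; credit = $7,875 − $5,225 = $2,650.

$2,650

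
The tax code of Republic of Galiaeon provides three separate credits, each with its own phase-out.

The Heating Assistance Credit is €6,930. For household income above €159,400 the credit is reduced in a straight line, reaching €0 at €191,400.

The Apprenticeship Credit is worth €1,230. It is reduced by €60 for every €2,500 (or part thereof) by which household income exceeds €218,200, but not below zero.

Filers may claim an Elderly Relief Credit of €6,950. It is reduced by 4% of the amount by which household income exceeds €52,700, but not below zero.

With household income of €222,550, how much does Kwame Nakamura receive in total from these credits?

€1,266

Heating Assistance Credit: €222,550 is at or above €191,400, so the credit is €0.
Apprenticeship Credit: income exceeds €218,200 by €4,350, which is 2 full-or-partial €2,500 increments; reduction = 2 × €60 = €120, leaving €1,110.
Elderly Relief Credit: 4% of the €169,850 excess over €52,700 is €6,794; credit = €6,950 − €6,794 = €156.
Total: €0 + €1,110 + €156 = €1,266.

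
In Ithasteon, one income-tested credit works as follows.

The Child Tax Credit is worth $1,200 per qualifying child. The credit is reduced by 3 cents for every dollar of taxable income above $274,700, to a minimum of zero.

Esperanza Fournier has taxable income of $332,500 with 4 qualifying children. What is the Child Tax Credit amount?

$3,066

Child Tax Credit: base = 4 × $1,200 = $4,800. 3% of the $57,800 excess over $274,700 is $1,734; credit = $4,800 − $1,734 = $3,066.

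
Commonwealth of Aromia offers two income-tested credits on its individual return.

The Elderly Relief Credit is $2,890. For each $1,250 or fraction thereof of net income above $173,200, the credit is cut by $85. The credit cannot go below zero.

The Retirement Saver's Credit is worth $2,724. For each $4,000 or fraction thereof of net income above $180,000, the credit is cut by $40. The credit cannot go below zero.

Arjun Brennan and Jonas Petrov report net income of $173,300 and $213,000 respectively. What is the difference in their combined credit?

Arjun ($173,300): Elderly Relief Credit: income exceeds $173,200 by $100, which is 1 full-or-partial $1,250 increment; reduction = 1 × $85 = $85, leaving $2,805. Retirement Saver's Credit: $173,300 is at or below the $180,000 threshold, so the full $2,724 applies. total $2,805 + $2,724 = $5,529
Jonas ($213,000): Elderly Relief Credit: income exceeds $173,200 by $39,800, which is 32 full-or-partial $1,250 increments; reduction = 32 × $85 = $2,720, leaving $170. Retirement Saver's Credit: income exceeds $180,000 by $33,000, which is 9 full-or-partial $4,000 increments; reduction = 9 × $40 = $360, leaving $2,364. total $170 + $2,364 = $2,534
Difference: |$5,529 − $2,534| = $2,995.

$2,995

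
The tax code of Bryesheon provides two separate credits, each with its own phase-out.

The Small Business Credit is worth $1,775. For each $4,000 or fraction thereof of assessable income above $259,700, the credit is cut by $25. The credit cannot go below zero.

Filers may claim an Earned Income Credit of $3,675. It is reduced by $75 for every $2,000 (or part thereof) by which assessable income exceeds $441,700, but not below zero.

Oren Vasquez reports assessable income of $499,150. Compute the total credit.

$1,775

Small Business Credit: income exceeds $259,700 by $239,450, which is 60 full-or-partial $4,000 increments; reduction = 60 × $25 = $1,500, leaving $275.
Earned Income Credit: income exceeds $441,700 by $57,450, which is 29 full-or-partial $2,000 increments; reduction = 29 × $75 = $2,175, leaving $1,500.
Total: $275 + $1,500 = $1,775.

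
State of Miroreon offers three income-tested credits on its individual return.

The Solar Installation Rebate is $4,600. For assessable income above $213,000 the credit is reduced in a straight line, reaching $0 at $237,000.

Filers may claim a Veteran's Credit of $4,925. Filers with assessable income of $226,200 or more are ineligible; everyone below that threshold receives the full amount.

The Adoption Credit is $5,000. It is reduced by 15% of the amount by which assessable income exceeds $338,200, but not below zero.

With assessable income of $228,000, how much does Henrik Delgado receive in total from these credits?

$6,725

Solar Installation Rebate: $228,000 is $15,000 into a $24,000 phase-out range, leaving 9,000/24,000 of the credit: $4,600 × 9,000/24,000 = $1,725.
Veteran's Credit: $228,000 meets or exceeds the $226,200 cutoff, so the credit is $0.
Adoption Credit: $228,000 is at or below the $338,200 threshold, so the full $5,000 applies.
Total: $1,725 + $0 + $5,000 = $6,725.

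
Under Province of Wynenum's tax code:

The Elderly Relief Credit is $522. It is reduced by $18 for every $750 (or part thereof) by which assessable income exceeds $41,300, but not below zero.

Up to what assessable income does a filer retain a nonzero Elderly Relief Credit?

After 28 increments the reduction is 28 × $18 = $504, leaving $18; one more increment wipes it out. Increment 28 ends at excess 28 × $750 = $21,000, so the highest qualifying income is $41,300 + $21,000 = $62,300.

$62,300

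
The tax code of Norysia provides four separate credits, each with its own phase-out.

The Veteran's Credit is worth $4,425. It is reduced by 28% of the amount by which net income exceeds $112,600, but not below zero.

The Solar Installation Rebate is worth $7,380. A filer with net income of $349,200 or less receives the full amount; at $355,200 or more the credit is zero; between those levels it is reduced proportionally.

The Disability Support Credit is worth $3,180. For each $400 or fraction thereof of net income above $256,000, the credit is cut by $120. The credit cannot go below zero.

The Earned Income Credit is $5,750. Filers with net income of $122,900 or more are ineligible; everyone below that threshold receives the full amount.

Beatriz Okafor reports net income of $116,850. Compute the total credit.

$19,545

Veteran's Credit: 28% of the $4,250 excess over $112,600 is $1,190; credit = $4,425 − $1,190 = $3,235.
Solar Installation Rebate: $116,850 is at or below the $349,200 threshold, so the full $7,380 applies.
Disability Support Credit: $116,850 is at or below the $256,000 threshold, so the full $3,180 applies.
Earned Income Credit: $116,850 is below the $122,900 cutoff, so the full $5,750 applies.
Total: $3,235 + $7,380 + $3,180 + $5,750 = $19,545.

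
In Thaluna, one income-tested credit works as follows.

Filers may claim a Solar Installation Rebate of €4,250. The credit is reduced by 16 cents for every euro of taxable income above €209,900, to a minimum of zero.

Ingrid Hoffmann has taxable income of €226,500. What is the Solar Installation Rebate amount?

€1,594

Solar Installation Rebate: 16% of the €16,600 excess over €209,900 is €2,656; credit = €4,250 − €2,656 = €1,594.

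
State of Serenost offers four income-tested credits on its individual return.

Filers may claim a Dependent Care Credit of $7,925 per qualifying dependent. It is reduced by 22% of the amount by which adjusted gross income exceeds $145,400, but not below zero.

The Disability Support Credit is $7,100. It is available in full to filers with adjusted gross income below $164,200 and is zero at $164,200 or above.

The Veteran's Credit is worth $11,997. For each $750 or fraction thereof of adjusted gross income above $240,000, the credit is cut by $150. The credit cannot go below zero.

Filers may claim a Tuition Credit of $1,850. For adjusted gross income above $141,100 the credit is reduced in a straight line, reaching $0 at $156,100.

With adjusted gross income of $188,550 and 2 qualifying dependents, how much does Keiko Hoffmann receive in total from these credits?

$18,354

Dependent Care Credit: base = 2 × $7,925 = $15,850. 22% of the $43,150 excess over $145,400 is $9,493; credit = $15,850 − $9,493 = $6,357.
Disability Support Credit: $188,550 meets or exceeds the $164,200 cutoff, so the credit is $0.
Veteran's Credit: $188,550 is at or below the $240,000 threshold, so the full $11,997 applies.
Tuition Credit: $188,550 is at or above $156,100, so the credit is $0.
Total: $6,357 + $0 + $11,997 + $0 = $18,354.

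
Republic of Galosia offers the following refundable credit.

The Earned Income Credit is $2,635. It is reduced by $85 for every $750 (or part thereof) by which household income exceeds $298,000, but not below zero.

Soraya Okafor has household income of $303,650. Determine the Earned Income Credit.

Earned Income Credit: income exceeds $298,000 by $5,650, which is 8 full-or-partial $750 increments; reduction = 8 × $85 = $680, leaving $1,955.

$1,955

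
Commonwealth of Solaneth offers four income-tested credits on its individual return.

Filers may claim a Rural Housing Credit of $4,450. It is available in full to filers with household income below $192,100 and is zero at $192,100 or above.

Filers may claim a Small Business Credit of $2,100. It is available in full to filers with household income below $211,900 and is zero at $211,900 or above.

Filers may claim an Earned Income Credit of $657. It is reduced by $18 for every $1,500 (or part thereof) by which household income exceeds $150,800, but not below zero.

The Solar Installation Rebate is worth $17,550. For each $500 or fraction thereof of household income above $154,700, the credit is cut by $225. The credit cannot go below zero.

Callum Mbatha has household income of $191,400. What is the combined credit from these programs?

Rural Housing Credit: $191,400 is below the $192,100 cutoff, so the full $4,450 applies.
Small Business Credit: $191,400 is below the $211,900 cutoff, so the full $2,100 applies.
Earned Income Credit: income exceeds $150,800 by $40,600, which is 28 full-or-partial $1,500 increments; reduction = 28 × $18 = $504, leaving $153.
Solar Installation Rebate: income exceeds $154,700 by $36,700, which is 74 full-or-partial $500 increments; reduction = 74 × $225 = $16,650, leaving $900.
Total: $4,450 + $2,100 + $153 + $900 = $7,603.

$7,603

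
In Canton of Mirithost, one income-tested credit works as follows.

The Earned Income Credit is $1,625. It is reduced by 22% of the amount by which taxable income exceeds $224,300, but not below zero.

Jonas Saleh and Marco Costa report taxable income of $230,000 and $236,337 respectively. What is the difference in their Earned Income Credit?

$371

Jonas ($230,000): Earned Income Credit: 22% of the $5,700 excess over $224,300 is $1,254; credit = $1,625 − $1,254 = $371.
Marco ($236,337): Earned Income Credit: 22% of the $12,037 excess over $224,300 is $2,648.14 ≥ base, so the credit is $0.
Difference: |$371 − $0| = $371.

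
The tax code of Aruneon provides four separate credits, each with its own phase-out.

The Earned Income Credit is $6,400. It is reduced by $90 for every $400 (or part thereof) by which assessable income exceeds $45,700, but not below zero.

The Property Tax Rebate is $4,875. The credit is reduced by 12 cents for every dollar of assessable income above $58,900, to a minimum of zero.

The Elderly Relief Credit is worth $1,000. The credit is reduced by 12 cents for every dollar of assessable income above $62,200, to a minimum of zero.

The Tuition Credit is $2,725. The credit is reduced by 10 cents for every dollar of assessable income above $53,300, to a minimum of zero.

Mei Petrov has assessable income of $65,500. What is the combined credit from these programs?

$8,092

Earned Income Credit: income exceeds $45,700 by $19,800, which is 50 full-or-partial $400 increments; reduction = 50 × $90 = $4,500, leaving $1,900.
Property Tax Rebate: 12% of the $6,600 excess over $58,900 is $792; credit = $4,875 − $792 = $4,083.
Elderly Relief Credit: 12% of the $3,300 excess over $62,200 is $396; credit = $1,000 − $396 = $604.
Tuition Credit: 10% of the $12,200 excess over $53,300 is $1,220; credit = $2,725 − $1,220 = $1,505.
Total: $1,900 + $4,083 + $604 + $1,505 = $8,092.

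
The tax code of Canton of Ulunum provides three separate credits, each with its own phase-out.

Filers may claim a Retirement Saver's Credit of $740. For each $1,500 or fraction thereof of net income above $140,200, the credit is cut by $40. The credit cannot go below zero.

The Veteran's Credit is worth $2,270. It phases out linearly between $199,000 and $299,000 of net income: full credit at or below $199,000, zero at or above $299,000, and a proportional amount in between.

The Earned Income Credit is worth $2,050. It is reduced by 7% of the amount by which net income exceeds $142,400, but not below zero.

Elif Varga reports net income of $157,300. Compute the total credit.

Retirement Saver's Credit: income exceeds $140,200 by $17,100, which is 12 full-or-partial $1,500 increments; reduction = 12 × $40 = $480, leaving $260.
Veteran's Credit: $157,300 is at or below the $199,000 threshold, so the full $2,270 applies.
Earned Income Credit: 7% of the $14,900 excess over $142,400 is $1,043; credit = $2,050 − $1,043 = $1,007.
Total: $260 + $2,270 + $1,007 = $3,537.

$3,537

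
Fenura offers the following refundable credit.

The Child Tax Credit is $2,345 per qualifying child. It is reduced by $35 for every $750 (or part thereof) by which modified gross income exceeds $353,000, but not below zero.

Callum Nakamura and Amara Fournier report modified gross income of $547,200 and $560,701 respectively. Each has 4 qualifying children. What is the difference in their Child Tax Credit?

Callum ($547,200): Child Tax Credit: base = 4 × $2,345 = $9,380. income exceeds $353,000 by $194,200, which is 259 full-or-partial $750 increments; reduction = 259 × $35 = $9,065, leaving $315.
Amara ($560,701): Child Tax Credit: base = 4 × $2,345 = $9,380. income exceeds $353,000 by $207,701 → 277 increments × $35 = $9,695 ≥ base, so the credit is $0.
Difference: |$315 − $0| = $315.

$315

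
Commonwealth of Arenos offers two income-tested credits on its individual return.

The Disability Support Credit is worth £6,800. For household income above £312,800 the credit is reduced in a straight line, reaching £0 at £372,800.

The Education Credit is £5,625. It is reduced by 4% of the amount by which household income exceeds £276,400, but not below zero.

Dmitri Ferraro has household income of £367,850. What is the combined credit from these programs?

Disability Support Credit: £367,850 is £55,050 into a £60,000 phase-out range, leaving 4,950/60,000 of the credit: £6,800 × 4,950/60,000 = £561.
Education Credit: 4% of the £91,450 excess over £276,400 is £3,658; credit = £5,625 − £3,658 = £1,967.
Total: £561 + £1,967 = £2,528.

£2,528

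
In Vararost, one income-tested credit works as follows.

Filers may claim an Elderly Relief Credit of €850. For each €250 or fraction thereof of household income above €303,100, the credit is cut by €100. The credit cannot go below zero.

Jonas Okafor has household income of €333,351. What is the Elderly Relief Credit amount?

€0

Elderly Relief Credit: income exceeds €303,100 by €30,251 → 122 increments × €100 = €12,200 ≥ base, so the credit is €0.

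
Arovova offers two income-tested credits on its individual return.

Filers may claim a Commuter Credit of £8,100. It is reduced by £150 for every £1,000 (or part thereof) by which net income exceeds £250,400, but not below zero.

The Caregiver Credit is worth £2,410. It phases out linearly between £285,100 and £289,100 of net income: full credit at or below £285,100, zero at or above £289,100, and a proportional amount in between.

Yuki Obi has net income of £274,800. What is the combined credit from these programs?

£6,760

Commuter Credit: income exceeds £250,400 by £24,400, which is 25 full-or-partial £1,000 increments; reduction = 25 × £150 = £3,750, leaving £4,350.
Caregiver Credit: £274,800 is at or below the £285,100 threshold, so the full £2,410 applies.
Total: £4,350 + £2,410 = £6,760.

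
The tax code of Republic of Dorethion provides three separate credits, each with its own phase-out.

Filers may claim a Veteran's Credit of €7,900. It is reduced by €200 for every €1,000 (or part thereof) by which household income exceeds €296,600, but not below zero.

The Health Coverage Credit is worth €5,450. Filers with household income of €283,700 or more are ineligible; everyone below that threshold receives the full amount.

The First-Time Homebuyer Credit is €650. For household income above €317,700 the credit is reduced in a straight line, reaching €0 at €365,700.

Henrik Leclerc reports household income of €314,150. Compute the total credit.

€4,950

Veteran's Credit: income exceeds €296,600 by €17,550, which is 18 full-or-partial €1,000 increments; reduction = 18 × €200 = €3,600, leaving €4,300.
Health Coverage Credit: €314,150 meets or exceeds the €283,700 cutoff, so the credit is €0.
First-Time Homebuyer Credit: €314,150 is at or below the €317,700 threshold, so the full €650 applies.
Total: €4,300 + €0 + €650 = €4,950.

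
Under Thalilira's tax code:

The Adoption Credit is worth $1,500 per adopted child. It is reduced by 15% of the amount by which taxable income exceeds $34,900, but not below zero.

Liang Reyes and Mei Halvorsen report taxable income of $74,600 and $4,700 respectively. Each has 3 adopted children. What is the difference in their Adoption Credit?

$4,500

Liang ($74,600): Adoption Credit: base = 3 × $1,500 = $4,500. 15% of the $39,700 excess over $34,900 is $5,955 ≥ base, so the credit is $0.
Mei ($4,700): Adoption Credit: base = 3 × $1,500 = $4,500. $4,700 is at or below the $34,900 threshold, so the full $4,500 applies.
Difference: |$0 − $4,500| = $4,500.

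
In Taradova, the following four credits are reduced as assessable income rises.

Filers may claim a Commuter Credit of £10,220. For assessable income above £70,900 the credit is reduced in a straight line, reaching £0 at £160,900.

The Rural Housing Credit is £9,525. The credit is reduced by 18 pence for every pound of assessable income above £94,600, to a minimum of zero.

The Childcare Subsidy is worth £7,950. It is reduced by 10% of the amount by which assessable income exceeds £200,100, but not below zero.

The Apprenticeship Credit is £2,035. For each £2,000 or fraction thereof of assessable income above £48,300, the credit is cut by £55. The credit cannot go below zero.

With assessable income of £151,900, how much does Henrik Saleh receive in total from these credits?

£8,972

Commuter Credit: £151,900 is £81,000 into a £90,000 phase-out range, leaving 9,000/90,000 of the credit: £10,220 × 9,000/90,000 = £1,022.
Rural Housing Credit: 18% of the £57,300 excess over £94,600 is £10,314 ≥ base, so the credit is £0.
Childcare Subsidy: £151,900 is at or below the £200,100 threshold, so the full £7,950 applies.
Apprenticeship Credit: income exceeds £48,300 by £103,600 → 52 increments × £55 = £2,860 ≥ base, so the credit is £0.
Total: £1,022 + £0 + £7,950 + £0 = £8,972.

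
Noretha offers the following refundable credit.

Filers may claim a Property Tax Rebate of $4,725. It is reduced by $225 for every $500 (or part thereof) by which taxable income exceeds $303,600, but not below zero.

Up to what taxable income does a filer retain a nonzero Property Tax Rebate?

After 20 increments the reduction is 20 × $225 = $4,500, leaving $225; one more increment wipes it out. Increment 20 ends at excess 20 × $500 = $10,000, so the highest qualifying income is $303,600 + $10,000 = $313,600.

$313,600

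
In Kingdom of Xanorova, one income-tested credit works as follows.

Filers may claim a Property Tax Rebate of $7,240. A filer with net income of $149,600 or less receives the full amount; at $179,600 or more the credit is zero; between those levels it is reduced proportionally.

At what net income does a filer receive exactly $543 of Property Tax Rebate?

$543 is 543/7,240 of the full $7,240, so 6,697/7,240 of the $30,000 range has been used: income = $149,600 + $30,000 × 6,697/7,240 = $177,350.

$177,350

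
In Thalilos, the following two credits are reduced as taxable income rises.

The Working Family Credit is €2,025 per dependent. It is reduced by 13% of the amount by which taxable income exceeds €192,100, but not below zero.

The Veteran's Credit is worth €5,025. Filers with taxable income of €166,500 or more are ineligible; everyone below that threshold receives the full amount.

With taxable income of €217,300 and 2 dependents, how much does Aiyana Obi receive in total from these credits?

Working Family Credit: base = 2 × €2,025 = €4,050. 13% of the €25,200 excess over €192,100 is €3,276; credit = €4,050 − €3,276 = €774.
Veteran's Credit: €217,300 meets or exceeds the €166,500 cutoff, so the credit is €0.
Total: €774 + €0 = €774.

€774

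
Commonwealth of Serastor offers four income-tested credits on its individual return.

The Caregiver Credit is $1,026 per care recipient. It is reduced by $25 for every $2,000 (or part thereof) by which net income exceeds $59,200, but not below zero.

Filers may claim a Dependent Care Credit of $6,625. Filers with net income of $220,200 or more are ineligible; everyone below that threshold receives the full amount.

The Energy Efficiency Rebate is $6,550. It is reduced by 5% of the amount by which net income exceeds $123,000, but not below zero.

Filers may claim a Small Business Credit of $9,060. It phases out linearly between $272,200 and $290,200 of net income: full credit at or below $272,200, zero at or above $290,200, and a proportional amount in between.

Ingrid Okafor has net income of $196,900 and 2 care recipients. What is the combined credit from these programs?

Caregiver Credit: base = 2 × $1,026 = $2,052. income exceeds $59,200 by $137,700, which is 69 full-or-partial $2,000 increments; reduction = 69 × $25 = $1,725, leaving $327.
Dependent Care Credit: $196,900 is below the $220,200 cutoff, so the full $6,625 applies.
Energy Efficiency Rebate: 5% of the $73,900 excess over $123,000 is $3,695; credit = $6,550 − $3,695 = $2,855.
Small Business Credit: $196,900 is at or below the $272,200 threshold, so the full $9,060 applies.
Total: $327 + $6,625 + $2,855 + $9,060 = $18,867.

$18,867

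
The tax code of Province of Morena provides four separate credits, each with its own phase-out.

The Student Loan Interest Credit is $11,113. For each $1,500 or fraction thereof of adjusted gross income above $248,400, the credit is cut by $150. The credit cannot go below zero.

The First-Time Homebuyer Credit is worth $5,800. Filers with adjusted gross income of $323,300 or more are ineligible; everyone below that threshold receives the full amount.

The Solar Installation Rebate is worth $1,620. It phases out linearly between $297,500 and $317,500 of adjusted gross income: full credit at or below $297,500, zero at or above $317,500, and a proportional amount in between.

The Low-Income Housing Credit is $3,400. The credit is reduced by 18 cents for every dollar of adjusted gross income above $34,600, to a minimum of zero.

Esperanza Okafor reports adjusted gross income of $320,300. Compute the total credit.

Student Loan Interest Credit: income exceeds $248,400 by $71,900, which is 48 full-or-partial $1,500 increments; reduction = 48 × $150 = $7,200, leaving $3,913.
First-Time Homebuyer Credit: $320,300 is below the $323,300 cutoff, so the full $5,800 applies.
Solar Installation Rebate: $320,300 is at or above $317,500, so the credit is $0.
Low-Income Housing Credit: 18% of the $285,700 excess over $34,600 is $51,426 ≥ base, so the credit is $0.
Total: $3,913 + $5,800 + $0 + $0 = $9,713.

$9,713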